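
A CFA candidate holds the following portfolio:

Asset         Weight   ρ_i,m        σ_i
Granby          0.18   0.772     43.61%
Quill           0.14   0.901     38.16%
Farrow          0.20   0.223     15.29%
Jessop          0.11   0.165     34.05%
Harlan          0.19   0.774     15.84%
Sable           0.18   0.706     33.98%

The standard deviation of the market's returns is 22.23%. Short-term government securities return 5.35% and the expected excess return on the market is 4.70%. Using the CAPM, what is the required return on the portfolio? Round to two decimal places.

9.33%

β_Granby = 0.772 × 43.61% / 22.23% = 1.5145
β_Quill = 0.901 × 38.16% / 22.23% = 1.5467
β_Farrow = 0.223 × 15.29% / 22.23% = 0.1534
β_Jessop = 0.165 × 34.05% / 22.23% = 0.2527
β_Harlan = 0.774 × 15.84% / 22.23% = 0.5515
β_Sable = 0.706 × 33.98% / 22.23% = 1.0792
β_P = Σ w_i β_i = 0.18×1.5145 + 0.14×1.5467 + 0.20×0.1534 + 0.11×0.2527 + 0.19×0.5515 + 0.18×1.0792 = 0.8467
E(R_P) = R_f + β_P × MRP = 5.35% + 0.8467 × 4.70% = 9.33%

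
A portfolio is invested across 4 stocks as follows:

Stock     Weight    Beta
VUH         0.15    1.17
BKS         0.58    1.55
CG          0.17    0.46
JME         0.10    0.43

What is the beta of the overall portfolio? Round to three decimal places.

β_P = Σ w_i β_i = 0.15×1.17 + 0.58×1.55 + 0.17×0.46 + 0.10×0.43 = 1.1957

1.196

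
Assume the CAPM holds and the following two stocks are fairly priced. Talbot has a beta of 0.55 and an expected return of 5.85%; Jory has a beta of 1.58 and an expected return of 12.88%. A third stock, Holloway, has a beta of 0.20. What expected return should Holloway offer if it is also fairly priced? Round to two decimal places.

3.46%

MRP (SML slope) = (12.88% − 5.85%) / (1.58 − 0.55) = 7.03% / 1.03 = 6.8252%
R_f (intercept) = 5.85% − 0.55 × 6.8252% = 2.0961%
E(R_Holloway) = R_f + β × MRP = 2.0961% + 0.20 × 6.8252% = 3.46%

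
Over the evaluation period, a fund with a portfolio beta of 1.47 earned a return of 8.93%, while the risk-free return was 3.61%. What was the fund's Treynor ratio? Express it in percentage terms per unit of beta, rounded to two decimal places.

3.62%

Treynor = (R_P − R_f) / β_P = (8.93% − 3.61%) / 1.4700 = 5.32% / 1.4700 = 3.62%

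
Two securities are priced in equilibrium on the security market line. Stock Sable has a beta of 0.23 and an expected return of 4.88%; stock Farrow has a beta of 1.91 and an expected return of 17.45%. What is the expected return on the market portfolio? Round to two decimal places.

10.64%

Both satisfy E(R) = R_f + β·MRP, so the slope of the SML is
MRP = (17.45% − 4.88%) / (1.91 − 0.23) = 12.57% / 1.68 = 7.4821%
R_f = E(R_Sable) − β_Sable·MRP = 4.88% − 0.23 × 7.4821% = 3.1591%
E(R_m) = R_f + MRP = 3.1591% + 7.4821% = 10.64%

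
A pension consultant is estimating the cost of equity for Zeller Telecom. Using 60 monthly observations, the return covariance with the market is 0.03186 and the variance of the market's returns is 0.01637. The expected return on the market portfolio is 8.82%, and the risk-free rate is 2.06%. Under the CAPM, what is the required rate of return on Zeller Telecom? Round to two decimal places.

β = Cov(R_i, R_m) / Var(R_m) = 0.03186 / 0.01637 = 1.9462
MRP = 8.82% − 2.06% = 6.76%
E(R) = R_f + β × MRP = 2.06% + 1.9462 × 6.76% = 15.22%

15.22%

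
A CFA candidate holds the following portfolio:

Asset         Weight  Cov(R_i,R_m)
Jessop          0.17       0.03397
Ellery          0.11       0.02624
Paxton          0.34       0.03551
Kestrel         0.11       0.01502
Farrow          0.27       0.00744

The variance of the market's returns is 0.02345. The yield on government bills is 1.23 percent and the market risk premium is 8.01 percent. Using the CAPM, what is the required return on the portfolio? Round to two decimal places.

β_Jessop = 0.03397 / 0.02345 = 1.4486
β_Ellery = 0.02624 / 0.02345 = 1.1190
β_Paxton = 0.03551 / 0.02345 = 1.5143
β_Kestrel = 0.01502 / 0.02345 = 0.6405
β_Farrow = 0.00744 / 0.02345 = 0.3173
β_P = Σ w_i β_i = 0.17×1.4486 + 0.11×1.1190 + 0.34×1.5143 + 0.11×0.6405 + 0.27×0.3173 = 1.0403
E(R_P) = R_f + β_P × MRP = 1.23% + 1.0403 × 8.01% = 9.56%

9.56%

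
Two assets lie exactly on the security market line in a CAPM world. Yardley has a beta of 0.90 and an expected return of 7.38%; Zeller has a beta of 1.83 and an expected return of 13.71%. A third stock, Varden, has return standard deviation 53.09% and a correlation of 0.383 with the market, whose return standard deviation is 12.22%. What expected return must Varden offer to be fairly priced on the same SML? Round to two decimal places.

12.58%

MRP = (13.71% − 7.38%) / (1.83 − 0.90) = 6.8065%
R_f = 7.38% − 0.90 × 6.8065% = 1.2542%
β_Varden = ρ·σ_i/σ_m = 0.383 × 53.09 / 12.22 = 1.6640
E(R_Varden) = R_f + β × MRP = 1.2542% + 1.6640 × 6.8065% = 12.58%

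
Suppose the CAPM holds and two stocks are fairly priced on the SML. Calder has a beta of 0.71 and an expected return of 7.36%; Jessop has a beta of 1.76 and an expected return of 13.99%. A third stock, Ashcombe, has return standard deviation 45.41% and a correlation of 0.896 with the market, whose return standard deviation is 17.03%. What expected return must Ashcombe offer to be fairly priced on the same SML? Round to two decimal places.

MRP = (13.99% − 7.36%) / (1.76 − 0.71) = 6.3143%
R_f = 7.36% − 0.71 × 6.3143% = 2.8768%
β_Ashcombe = ρ·σ_i/σ_m = 0.896 × 45.41 / 17.03 = 2.3892
E(R_Ashcombe) = R_f + β × MRP = 2.8768% + 2.3892 × 6.3143% = 17.96%

17.96%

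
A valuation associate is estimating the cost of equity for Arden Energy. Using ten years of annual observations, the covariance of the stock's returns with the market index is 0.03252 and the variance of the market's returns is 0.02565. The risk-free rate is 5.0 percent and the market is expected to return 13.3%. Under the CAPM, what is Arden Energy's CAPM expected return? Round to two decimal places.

15.52%

β = Cov(R_i, R_m) / Var(R_m) = 0.03252 / 0.02565 = 1.2678
MRP = 13.3% − 5.0% = 8.30%
E(R) = R_f + β × MRP = 5.0% + 1.2678 × 8.3% = 15.52%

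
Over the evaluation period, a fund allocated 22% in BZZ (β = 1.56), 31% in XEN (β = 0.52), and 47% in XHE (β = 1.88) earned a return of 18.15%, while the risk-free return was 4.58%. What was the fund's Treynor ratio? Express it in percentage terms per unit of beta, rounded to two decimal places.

β_P = 0.22×1.56 + 0.31×0.52 + 0.47×1.88 = 1.3880
Treynor = (R_P − R_f) / β_P = (18.15% − 4.58%) / 1.3880 = 13.57% / 1.3880 = 9.78%

9.78%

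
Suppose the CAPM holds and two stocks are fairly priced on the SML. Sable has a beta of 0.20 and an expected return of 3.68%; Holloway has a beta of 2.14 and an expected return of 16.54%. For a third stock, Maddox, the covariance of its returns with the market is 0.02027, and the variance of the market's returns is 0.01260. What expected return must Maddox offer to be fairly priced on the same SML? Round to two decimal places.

MRP = (16.54% − 3.68%) / (2.14 − 0.20) = 6.6289%
R_f = 3.68% − 0.20 × 6.6289% = 2.3542%
β_Maddox = Cov / Var(R_m) = 0.02027 / 0.01260 = 1.6087
E(R_Maddox) = R_f + β × MRP = 2.3542% + 1.6087 × 6.6289% = 13.02%

13.02%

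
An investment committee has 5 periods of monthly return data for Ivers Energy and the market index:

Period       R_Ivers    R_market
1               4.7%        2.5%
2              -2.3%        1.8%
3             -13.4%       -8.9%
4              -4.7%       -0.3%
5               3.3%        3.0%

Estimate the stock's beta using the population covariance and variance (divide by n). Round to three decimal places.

1.375

Mean R_i = (4.7 − 2.3 − 13.4 − 4.7 + 3.3) / 5 = -2.4800%
Mean R_m = (2.5 + 1.8 − 8.9 − 0.3 + 3.0) / 5 = -0.3800%
Σ(R_i − R̄_i)(R_m − R̄_m) = 133.4680  ⇒  Cov = 133.4680 / 5 = 26.6936
Σ(R_m − R̄_m)² = 97.0680  ⇒  Var(R_m) = 97.0680 / 5 = 19.4136
β = Cov / Var(R_m) = 26.6936 / 19.4136 = 1.3750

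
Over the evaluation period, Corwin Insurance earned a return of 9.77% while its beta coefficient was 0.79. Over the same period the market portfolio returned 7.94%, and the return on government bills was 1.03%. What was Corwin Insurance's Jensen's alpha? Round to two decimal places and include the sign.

+3.28%

Market excess return = 7.94% − 1.03% = 6.91%
CAPM benchmark = R_f + β(R_m − R_f) = 1.03% + 0.79 × 6.91% = 6.4889%
α = actual − benchmark = 9.77% − 6.4889% = +3.28%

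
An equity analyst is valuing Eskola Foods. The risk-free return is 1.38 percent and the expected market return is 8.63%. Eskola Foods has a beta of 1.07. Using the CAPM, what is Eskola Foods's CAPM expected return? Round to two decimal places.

Market risk premium = E(R_m) − R_f = 8.63% − 1.38% = 7.25%
E(R) = R_f + β × MRP = 1.38% + 1.07 × 7.25% = 9.14%

9.14%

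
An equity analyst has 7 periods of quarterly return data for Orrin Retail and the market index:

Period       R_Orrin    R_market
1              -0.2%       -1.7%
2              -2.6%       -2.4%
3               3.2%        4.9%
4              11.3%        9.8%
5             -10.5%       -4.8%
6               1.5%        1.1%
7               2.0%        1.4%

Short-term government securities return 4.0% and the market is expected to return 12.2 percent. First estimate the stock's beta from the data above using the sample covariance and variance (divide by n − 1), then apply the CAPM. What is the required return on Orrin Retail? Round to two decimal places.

14.30%

Mean R_i = (-0.2 − 2.6 + 3.2 + 11.3 − 10.5 + 1.5 + 2.0) / 7 = 0.6714%
Mean R_m = (-1.7 − 2.4 + 4.9 + 9.8 − 4.8 + 1.1 + 1.4) / 7 = 1.1857%
Σ(R_i − R̄_i)(R_m − R̄_m) = 182.2771  ⇒  Cov = 182.2771 / 6 = 30.3795
Σ(R_m − R̄_m)² = 145.0686  ⇒  Var(R_m) = 145.0686 / 6 = 24.1781
β = Cov / Var(R_m) = 30.3795 / 24.1781 = 1.2565
MRP = 12.2% − 4.0% = 8.20%
E(R) = R_f + β × MRP = 4.0% + 1.2565 × 8.2% = 14.30%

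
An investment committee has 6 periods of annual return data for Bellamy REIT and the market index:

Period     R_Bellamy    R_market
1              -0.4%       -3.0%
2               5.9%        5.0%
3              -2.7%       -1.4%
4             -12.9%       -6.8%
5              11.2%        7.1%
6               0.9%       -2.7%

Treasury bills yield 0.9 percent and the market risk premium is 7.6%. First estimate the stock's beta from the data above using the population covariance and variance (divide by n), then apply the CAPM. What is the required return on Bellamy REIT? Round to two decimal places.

11.80%

Mean R_i = (-0.4 + 5.9 − 2.7 − 12.9 + 11.2 + 0.9) / 6 = 0.3333%
Mean R_m = (-3.0 + 5.0 − 1.4 − 6.8 + 7.1 − 2.7) / 6 = -0.3000%
Σ(R_i − R̄_i)(R_m − R̄_m) = 199.8900  ⇒  Cov = 199.8900 / 6 = 33.3150
Σ(R_m − R̄_m)² = 139.3600  ⇒  Var(R_m) = 139.3600 / 6 = 23.2267
β = Cov / Var(R_m) = 33.3150 / 23.2267 = 1.4343
E(R) = R_f + β × MRP = 0.9% + 1.4343 × 7.6% = 11.80%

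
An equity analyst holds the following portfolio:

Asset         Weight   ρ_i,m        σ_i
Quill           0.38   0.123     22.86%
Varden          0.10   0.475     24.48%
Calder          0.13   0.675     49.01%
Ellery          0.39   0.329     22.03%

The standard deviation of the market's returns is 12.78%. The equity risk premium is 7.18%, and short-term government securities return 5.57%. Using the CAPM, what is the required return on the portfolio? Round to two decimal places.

10.83%

β_Quill = 0.123 × 22.86% / 12.78% = 0.2200
β_Varden = 0.475 × 24.48% / 12.78% = 0.9099
β_Calder = 0.675 × 49.01% / 12.78% = 2.5886
β_Ellery = 0.329 × 22.03% / 12.78% = 0.5671
β_P = Σ w_i β_i = 0.38×0.2200 + 0.10×0.9099 + 0.13×2.5886 + 0.39×0.5671 = 0.7323
E(R_P) = R_f + β_P × MRP = 5.57% + 0.7323 × 7.18% = 10.83%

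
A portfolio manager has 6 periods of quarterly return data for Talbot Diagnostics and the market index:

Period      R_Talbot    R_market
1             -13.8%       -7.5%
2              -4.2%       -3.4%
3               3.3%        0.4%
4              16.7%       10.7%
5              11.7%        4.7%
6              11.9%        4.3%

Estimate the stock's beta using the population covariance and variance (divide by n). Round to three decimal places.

Mean R_i = (-13.8 − 4.2 + 3.3 + 16.7 + 11.7 + 11.9) / 6 = 4.2667%
Mean R_m = (-7.5 − 3.4 + 0.4 + 10.7 + 4.7 + 4.3) / 6 = 1.5333%
Σ(R_i − R̄_i)(R_m − R̄_m) = 364.6967  ⇒  Cov = 364.6967 / 6 = 60.7828
Σ(R_m − R̄_m)² = 208.9333  ⇒  Var(R_m) = 208.9333 / 6 = 34.8222
β = Cov / Var(R_m) = 60.7828 / 34.8222 = 1.7455

1.746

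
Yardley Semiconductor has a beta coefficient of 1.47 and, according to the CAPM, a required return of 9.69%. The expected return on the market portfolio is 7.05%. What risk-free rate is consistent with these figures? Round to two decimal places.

1.43%

E(R) = R_f + β(E(R_m) − R_f) = R_f(1 − β) + β·E(R_m)
9.69% = R_f × (1 − 1.47) + 1.47 × 7.05%
9.69% = R_f × -0.47 + 10.3635%
R_f = (9.69% − 10.3635%) / -0.47 = 1.43%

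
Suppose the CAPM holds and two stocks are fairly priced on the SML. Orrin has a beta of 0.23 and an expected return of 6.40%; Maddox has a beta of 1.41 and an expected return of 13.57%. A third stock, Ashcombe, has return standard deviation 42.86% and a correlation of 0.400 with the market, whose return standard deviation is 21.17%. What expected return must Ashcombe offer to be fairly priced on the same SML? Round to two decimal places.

MRP = (13.57% − 6.40%) / (1.41 − 0.23) = 6.0763%
R_f = 6.40% − 0.23 × 6.0763% = 5.0025%
β_Ashcombe = ρ·σ_i/σ_m = 0.400 × 42.86 / 21.17 = 0.8098
E(R_Ashcombe) = R_f + β × MRP = 5.0025% + 0.8098 × 6.0763% = 9.92%

9.92%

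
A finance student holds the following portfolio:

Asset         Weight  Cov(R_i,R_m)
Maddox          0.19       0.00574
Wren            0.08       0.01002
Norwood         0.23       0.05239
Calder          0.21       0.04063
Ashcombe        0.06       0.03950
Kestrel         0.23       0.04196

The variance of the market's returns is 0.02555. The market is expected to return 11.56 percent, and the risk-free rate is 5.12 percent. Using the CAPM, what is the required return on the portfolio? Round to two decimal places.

β_Maddox = 0.00574 / 0.02555 = 0.2247
β_Wren = 0.01002 / 0.02555 = 0.3922
β_Norwood = 0.05239 / 0.02555 = 2.0505
β_Calder = 0.04063 / 0.02555 = 1.5902
β_Ashcombe = 0.03950 / 0.02555 = 1.5460
β_Kestrel = 0.04196 / 0.02555 = 1.6423
β_P = Σ w_i β_i = 0.19×0.2247 + 0.08×0.3922 + 0.23×2.0505 + 0.21×1.5902 + 0.06×1.5460 + 0.23×1.6423 = 1.3501
MRP = 11.56% − 5.12% = 6.44%
E(R_P) = R_f + β_P × MRP = 5.12% + 1.3501 × 6.44% = 13.81%

13.81%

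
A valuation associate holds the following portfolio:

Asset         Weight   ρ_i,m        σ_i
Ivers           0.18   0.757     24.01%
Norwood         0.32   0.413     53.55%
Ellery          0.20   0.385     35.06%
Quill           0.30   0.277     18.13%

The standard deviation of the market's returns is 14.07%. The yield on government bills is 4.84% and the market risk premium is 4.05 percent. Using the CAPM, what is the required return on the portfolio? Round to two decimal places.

β_Ivers = 0.757 × 24.01% / 14.07% = 1.2918
β_Norwood = 0.413 × 53.55% / 14.07% = 1.5719
β_Ellery = 0.385 × 35.06% / 14.07% = 0.9594
β_Quill = 0.277 × 18.13% / 14.07% = 0.3569
β_P = Σ w_i β_i = 0.18×1.2918 + 0.32×1.5719 + 0.20×0.9594 + 0.30×0.3569 = 1.0345
E(R_P) = R_f + β_P × MRP = 4.84% + 1.0345 × 4.05% = 9.03%

9.03%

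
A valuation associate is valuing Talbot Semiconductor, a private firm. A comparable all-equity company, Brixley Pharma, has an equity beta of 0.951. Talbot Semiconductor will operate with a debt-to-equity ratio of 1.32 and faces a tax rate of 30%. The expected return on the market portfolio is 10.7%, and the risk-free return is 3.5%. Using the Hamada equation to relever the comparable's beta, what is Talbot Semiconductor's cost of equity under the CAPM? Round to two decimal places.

16.67%

β_L = β_U × [1 + (1 − t)(D/E)] = 0.951 × [1 + (1 − 0.30) × 1.32]
    = 0.951 × [1 + 0.70 × 1.32] = 0.951 × 1.9240 = 1.8297
MRP = 10.7% − 3.5% = 7.20%
E(R) = R_f + β_L × MRP = 3.5% + 1.8297 × 7.2% = 16.67%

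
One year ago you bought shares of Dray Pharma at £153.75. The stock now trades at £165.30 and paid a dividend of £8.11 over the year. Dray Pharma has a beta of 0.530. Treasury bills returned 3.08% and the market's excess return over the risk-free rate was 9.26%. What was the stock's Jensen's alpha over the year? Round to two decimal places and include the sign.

Realised HPR = (P1 + D1 − P0) / P0 = (165.30 + 8.11 − 153.75) / 153.75 = 19.66 / 153.75 = 12.7870%
CAPM required = R_f + β·MRP = 3.08% + 0.530 × 9.26% = 7.98780%
α = realised − required = 12.7870% − 7.98780% = +4.80%

+4.80%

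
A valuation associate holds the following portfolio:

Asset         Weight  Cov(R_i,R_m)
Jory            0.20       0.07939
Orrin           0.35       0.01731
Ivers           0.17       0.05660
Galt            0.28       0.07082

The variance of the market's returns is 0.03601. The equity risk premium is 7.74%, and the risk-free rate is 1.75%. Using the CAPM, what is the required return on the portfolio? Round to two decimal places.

β_Jory = 0.07939 / 0.03601 = 2.2047
β_Orrin = 0.01731 / 0.03601 = 0.4807
β_Ivers = 0.05660 / 0.03601 = 1.5718
β_Galt = 0.07082 / 0.03601 = 1.9667
β_P = Σ w_i β_i = 0.20×2.2047 + 0.35×0.4807 + 0.17×1.5718 + 0.28×1.9667 = 1.4271
E(R_P) = R_f + β_P × MRP = 1.75% + 1.4271 × 7.74% = 12.80%

12.80%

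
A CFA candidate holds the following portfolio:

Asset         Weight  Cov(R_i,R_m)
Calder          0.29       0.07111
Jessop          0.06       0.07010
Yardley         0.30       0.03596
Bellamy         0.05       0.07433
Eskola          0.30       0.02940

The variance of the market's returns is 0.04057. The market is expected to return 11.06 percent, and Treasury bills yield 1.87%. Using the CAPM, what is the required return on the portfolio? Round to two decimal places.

β_Calder = 0.07111 / 0.04057 = 1.7528
β_Jessop = 0.07010 / 0.04057 = 1.7279
β_Yardley = 0.03596 / 0.04057 = 0.8864
β_Bellamy = 0.07433 / 0.04057 = 1.8321
β_Eskola = 0.02940 / 0.04057 = 0.7247
β_P = Σ w_i β_i = 0.29×1.7528 + 0.06×1.7279 + 0.30×0.8864 + 0.05×1.8321 + 0.30×0.7247 = 1.1869
MRP = 11.06% − 1.87% = 9.19%
E(R_P) = R_f + β_P × MRP = 1.87% + 1.1869 × 9.19% = 12.78%

12.78%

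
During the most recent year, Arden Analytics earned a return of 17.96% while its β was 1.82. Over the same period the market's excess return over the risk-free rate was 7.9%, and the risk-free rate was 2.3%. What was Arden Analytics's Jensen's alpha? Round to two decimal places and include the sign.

+1.28%

CAPM benchmark = R_f + β(R_m − R_f) = 2.3% + 1.82 × 7.9% = 16.6780%
α = actual − benchmark = 17.96% − 16.6780% = +1.28%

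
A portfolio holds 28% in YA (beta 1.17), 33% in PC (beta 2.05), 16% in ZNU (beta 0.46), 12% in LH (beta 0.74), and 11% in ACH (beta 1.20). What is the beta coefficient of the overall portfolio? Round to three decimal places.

1.299

β_P = Σ w_i β_i = 0.28×1.17 + 0.33×2.05 + 0.16×0.46 + 0.12×0.74 + 0.11×1.20 = 1.2985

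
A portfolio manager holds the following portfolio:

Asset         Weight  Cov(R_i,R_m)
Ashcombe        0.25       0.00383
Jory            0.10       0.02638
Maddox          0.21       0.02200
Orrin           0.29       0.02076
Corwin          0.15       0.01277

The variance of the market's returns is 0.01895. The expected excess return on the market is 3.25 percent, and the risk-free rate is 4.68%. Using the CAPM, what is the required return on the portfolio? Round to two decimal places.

β_Ashcombe = 0.00383 / 0.01895 = 0.2021
β_Jory = 0.02638 / 0.01895 = 1.3921
β_Maddox = 0.02200 / 0.01895 = 1.1609
β_Orrin = 0.02076 / 0.01895 = 1.0955
β_Corwin = 0.01277 / 0.01895 = 0.6739
β_P = Σ w_i β_i = 0.25×0.2021 + 0.10×1.3921 + 0.21×1.1609 + 0.29×1.0955 + 0.15×0.6739 = 0.8523
E(R_P) = R_f + β_P × MRP = 4.68% + 0.8523 × 3.25% = 7.45%

7.45%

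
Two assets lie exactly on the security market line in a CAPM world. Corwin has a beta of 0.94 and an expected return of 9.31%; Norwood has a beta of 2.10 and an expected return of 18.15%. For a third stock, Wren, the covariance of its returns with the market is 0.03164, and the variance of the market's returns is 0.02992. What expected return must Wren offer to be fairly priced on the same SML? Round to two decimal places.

10.21%

MRP = (18.15% − 9.31%) / (2.10 − 0.94) = 7.6207%
R_f = 9.31% − 0.94 × 7.6207% = 2.1465%
β_Wren = Cov / Var(R_m) = 0.03164 / 0.02992 = 1.0575
E(R_Wren) = R_f + β × MRP = 2.1465% + 1.0575 × 7.6207% = 10.21%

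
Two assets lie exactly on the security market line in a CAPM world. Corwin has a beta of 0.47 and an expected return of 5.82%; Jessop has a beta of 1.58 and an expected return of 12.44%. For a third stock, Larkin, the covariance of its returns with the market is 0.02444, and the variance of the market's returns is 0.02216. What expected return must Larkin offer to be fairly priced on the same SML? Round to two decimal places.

9.59%

MRP = (12.44% − 5.82%) / (1.58 − 0.47) = 5.9640%
R_f = 5.82% − 0.47 × 5.9640% = 3.0169%
β_Larkin = Cov / Var(R_m) = 0.02444 / 0.02216 = 1.1029
E(R_Larkin) = R_f + β × MRP = 3.0169% + 1.1029 × 5.9640% = 9.59%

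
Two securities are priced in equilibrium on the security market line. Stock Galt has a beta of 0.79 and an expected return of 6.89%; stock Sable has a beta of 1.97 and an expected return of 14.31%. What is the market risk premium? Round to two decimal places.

6.29%

Both satisfy E(R) = R_f + β·MRP, so the slope of the SML is
MRP = (14.31% − 6.89%) / (1.97 − 0.79) = 7.42% / 1.18 = 6.2881%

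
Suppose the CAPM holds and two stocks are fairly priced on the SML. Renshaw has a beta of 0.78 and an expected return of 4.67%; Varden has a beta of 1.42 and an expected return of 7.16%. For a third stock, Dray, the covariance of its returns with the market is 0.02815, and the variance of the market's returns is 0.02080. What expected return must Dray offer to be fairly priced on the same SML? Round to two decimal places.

6.90%

MRP = (7.16% − 4.67%) / (1.42 − 0.78) = 3.8906%
R_f = 4.67% − 0.78 × 3.8906% = 1.6353%
β_Dray = Cov / Var(R_m) = 0.02815 / 0.02080 = 1.3534
E(R_Dray) = R_f + β × MRP = 1.6353% + 1.3534 × 3.8906% = 6.90%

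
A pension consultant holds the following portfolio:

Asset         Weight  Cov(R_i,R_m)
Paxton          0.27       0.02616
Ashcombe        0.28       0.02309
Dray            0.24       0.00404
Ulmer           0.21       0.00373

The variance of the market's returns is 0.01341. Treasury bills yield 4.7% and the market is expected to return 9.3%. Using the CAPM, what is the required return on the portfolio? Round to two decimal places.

9.94%

β_Paxton = 0.02616 / 0.01341 = 1.9508
β_Ashcombe = 0.02309 / 0.01341 = 1.7218
β_Dray = 0.00404 / 0.01341 = 0.3013
β_Ulmer = 0.00373 / 0.01341 = 0.2782
β_P = Σ w_i β_i = 0.27×1.9508 + 0.28×1.7218 + 0.24×0.3013 + 0.21×0.2782 = 1.1396
MRP = 9.3% − 4.7% = 4.60%
E(R_P) = R_f + β_P × MRP = 4.7% + 1.1396 × 4.6% = 9.94%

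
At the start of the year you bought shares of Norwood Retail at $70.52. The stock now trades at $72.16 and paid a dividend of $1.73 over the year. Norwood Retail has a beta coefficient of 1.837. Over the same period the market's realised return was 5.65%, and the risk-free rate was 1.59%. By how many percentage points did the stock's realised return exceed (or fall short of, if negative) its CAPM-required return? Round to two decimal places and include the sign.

-4.27%

Realised HPR = (P1 + D1 − P0) / P0 = (72.16 + 1.73 − 70.52) / 70.52 = 3.37 / 70.52 = 4.7788%
MRP = 5.65% − 1.59% = 4.06%
CAPM required = R_f + β·MRP = 1.59% + 1.837 × 4.06% = 9.04822%
α = realised − required = 4.7788% − 9.04822% = -4.27%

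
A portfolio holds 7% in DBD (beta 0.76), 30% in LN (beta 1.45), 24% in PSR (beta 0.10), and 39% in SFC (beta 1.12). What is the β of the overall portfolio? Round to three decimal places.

β_P = Σ w_i β_i = 0.07×0.76 + 0.30×1.45 + 0.24×0.10 + 0.39×1.12 = 0.9490

0.949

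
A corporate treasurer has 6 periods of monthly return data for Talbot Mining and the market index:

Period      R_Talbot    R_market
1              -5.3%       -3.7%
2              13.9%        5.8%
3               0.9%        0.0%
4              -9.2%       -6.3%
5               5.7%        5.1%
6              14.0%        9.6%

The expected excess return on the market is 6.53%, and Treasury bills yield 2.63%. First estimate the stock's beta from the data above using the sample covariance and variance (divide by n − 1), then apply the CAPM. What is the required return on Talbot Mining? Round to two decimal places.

12.65%

Mean R_i = (-5.3 + 13.9 + 0.9 − 9.2 + 5.7 + 14.0) / 6 = 3.3333%
Mean R_m = (-3.7 + 5.8 + 0.0 − 6.3 + 5.1 + 9.6) / 6 = 1.7500%
Σ(R_i − R̄_i)(R_m − R̄_m) = 286.6600  ⇒  Cov = 286.6600 / 5 = 57.3320
Σ(R_m − R̄_m)² = 186.8150  ⇒  Var(R_m) = 186.8150 / 5 = 37.3630
β = Cov / Var(R_m) = 57.3320 / 37.3630 = 1.5345
E(R) = R_f + β × MRP = 2.63% + 1.5345 × 6.53% = 12.65%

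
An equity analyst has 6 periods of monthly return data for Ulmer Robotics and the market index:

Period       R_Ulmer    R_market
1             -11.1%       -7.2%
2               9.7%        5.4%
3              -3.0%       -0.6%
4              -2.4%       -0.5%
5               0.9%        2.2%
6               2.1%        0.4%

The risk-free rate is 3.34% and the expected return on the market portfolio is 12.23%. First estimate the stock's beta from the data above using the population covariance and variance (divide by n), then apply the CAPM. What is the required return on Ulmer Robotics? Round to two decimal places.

Mean R_i = (-11.1 + 9.7 − 3.0 − 2.4 + 0.9 + 2.1) / 6 = -0.6333%
Mean R_m = (-7.2 + 5.4 − 0.6 − 0.5 + 2.2 + 0.4) / 6 = -0.0500%
Σ(R_i − R̄_i)(R_m − R̄_m) = 137.9300  ⇒  Cov = 137.9300 / 6 = 22.9883
Σ(R_m − R̄_m)² = 86.5950  ⇒  Var(R_m) = 86.5950 / 6 = 14.4325
β = Cov / Var(R_m) = 22.9883 / 14.4325 = 1.5928
MRP = 12.23% − 3.34% = 8.89%
E(R) = R_f + β × MRP = 3.34% + 1.5928 × 8.89% = 17.50%

17.50%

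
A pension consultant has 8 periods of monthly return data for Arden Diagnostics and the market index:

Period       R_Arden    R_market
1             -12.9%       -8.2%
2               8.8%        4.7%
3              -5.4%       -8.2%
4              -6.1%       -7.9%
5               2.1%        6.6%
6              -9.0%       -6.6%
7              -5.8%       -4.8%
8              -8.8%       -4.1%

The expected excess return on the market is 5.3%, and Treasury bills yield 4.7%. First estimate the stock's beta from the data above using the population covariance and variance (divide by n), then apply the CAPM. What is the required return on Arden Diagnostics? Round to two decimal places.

10.00%

Mean R_i = (-12.9 + 8.8 − 5.4 − 6.1 + 2.1 − 9.0 − 5.8 − 8.8) / 8 = -4.6375%
Mean R_m = (-8.2 + 4.7 − 8.2 − 7.9 + 6.6 − 6.6 − 4.8 − 4.1) / 8 = -3.5625%
Σ(R_i − R̄_i)(R_m − R̄_m) = 244.6213  ⇒  Cov = 244.6213 / 8 = 30.5777
Σ(R_m − R̄_m)² = 244.4188  ⇒  Var(R_m) = 244.4188 / 8 = 30.5524
β = Cov / Var(R_m) = 30.5777 / 30.5524 = 1.0008
E(R) = R_f + β × MRP = 4.7% + 1.0008 × 5.3% = 10.00%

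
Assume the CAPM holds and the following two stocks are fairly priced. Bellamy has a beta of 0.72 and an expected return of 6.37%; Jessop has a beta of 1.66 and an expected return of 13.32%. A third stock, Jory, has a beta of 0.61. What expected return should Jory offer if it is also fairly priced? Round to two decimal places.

5.56%

MRP (SML slope) = (13.32% − 6.37%) / (1.66 − 0.72) = 6.95% / 0.94 = 7.3936%
R_f (intercept) = 6.37% − 0.72 × 7.3936% = 1.0466%
E(R_Jory) = R_f + β × MRP = 1.0466% + 0.61 × 7.3936% = 5.56%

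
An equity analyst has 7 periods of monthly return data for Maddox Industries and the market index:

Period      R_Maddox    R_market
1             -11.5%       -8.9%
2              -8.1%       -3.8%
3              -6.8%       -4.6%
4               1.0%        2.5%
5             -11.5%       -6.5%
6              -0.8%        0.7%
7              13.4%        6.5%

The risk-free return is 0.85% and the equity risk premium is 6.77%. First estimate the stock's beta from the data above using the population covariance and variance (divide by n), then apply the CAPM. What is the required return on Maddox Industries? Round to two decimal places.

11.49%

Mean R_i = (-11.5 − 8.1 − 6.8 + 1.0 − 11.5 − 0.8 + 13.4) / 7 = -3.4714%
Mean R_m = (-8.9 − 3.8 − 4.6 + 2.5 − 6.5 + 0.7 + 6.5) / 7 = -2.0143%
Σ(R_i − R̄_i)(R_m − R̄_m) = 279.2529  ⇒  Cov = 279.2529 / 7 = 39.8933
Σ(R_m − R̄_m)² = 177.6486  ⇒  Var(R_m) = 177.6486 / 7 = 25.3784
β = Cov / Var(R_m) = 39.8933 / 25.3784 = 1.5719
E(R) = R_f + β × MRP = 0.85% + 1.5719 × 6.77% = 11.49%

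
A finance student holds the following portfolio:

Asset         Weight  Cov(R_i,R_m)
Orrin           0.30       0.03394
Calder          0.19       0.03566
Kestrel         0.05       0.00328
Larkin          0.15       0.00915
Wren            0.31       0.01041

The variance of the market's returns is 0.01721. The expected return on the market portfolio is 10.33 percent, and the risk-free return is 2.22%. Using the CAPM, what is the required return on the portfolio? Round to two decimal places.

12.46%

β_Orrin = 0.03394 / 0.01721 = 1.9721
β_Calder = 0.03566 / 0.01721 = 2.0721
β_Kestrel = 0.00328 / 0.01721 = 0.1906
β_Larkin = 0.00915 / 0.01721 = 0.5317
β_Wren = 0.01041 / 0.01721 = 0.6049
β_P = Σ w_i β_i = 0.30×1.9721 + 0.19×2.0721 + 0.05×0.1906 + 0.15×0.5317 + 0.31×0.6049 = 1.2621
MRP = 10.33% − 2.22% = 8.11%
E(R_P) = R_f + β_P × MRP = 2.22% + 1.2621 × 8.11% = 12.46%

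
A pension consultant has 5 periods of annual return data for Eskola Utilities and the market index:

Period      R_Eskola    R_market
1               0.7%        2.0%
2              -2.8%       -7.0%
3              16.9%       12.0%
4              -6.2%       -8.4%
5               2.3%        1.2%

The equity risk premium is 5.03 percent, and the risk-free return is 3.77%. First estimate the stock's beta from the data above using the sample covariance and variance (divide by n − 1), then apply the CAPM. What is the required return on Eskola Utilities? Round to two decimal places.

8.99%

Mean R_i = (0.7 − 2.8 + 16.9 − 6.2 + 2.3) / 5 = 2.1800%
Mean R_m = (2.0 − 7.0 + 12.0 − 8.4 + 1.2) / 5 = -0.0400%
Σ(R_i − R̄_i)(R_m − R̄_m) = 279.0760  ⇒  Cov = 279.0760 / 4 = 69.7690
Σ(R_m − R̄_m)² = 268.9920  ⇒  Var(R_m) = 268.9920 / 4 = 67.2480
β = Cov / Var(R_m) = 69.7690 / 67.2480 = 1.0375
E(R) = R_f + β × MRP = 3.77% + 1.0375 × 5.03% = 8.99%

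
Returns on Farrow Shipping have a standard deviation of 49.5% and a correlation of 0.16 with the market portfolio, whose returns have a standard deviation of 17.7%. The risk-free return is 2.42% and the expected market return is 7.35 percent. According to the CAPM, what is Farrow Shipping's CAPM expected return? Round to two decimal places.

β = ρ × σ_i / σ_m = 0.16 × 49.5% / 17.7% = 0.4475
MRP = 7.35% − 2.42% = 4.93%
E(R) = 2.42% + 0.4475 × 4.93% = 4.63%

4.63%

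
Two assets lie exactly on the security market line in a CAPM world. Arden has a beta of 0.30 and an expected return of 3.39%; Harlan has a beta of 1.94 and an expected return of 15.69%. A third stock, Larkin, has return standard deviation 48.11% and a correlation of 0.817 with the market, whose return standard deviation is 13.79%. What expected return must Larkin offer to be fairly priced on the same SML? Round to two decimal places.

MRP = (15.69% − 3.39%) / (1.94 − 0.30) = 7.5000%
R_f = 3.39% − 0.30 × 7.5000% = 1.1400%
β_Larkin = ρ·σ_i/σ_m = 0.817 × 48.11 / 13.79 = 2.8503
E(R_Larkin) = R_f + β × MRP = 1.1400% + 2.8503 × 7.5000% = 22.52%

22.52%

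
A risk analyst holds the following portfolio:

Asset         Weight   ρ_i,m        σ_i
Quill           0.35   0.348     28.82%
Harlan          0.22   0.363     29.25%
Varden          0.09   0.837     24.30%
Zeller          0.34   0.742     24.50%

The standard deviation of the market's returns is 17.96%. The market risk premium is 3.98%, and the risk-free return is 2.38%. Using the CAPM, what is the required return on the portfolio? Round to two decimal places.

5.45%

β_Quill = 0.348 × 28.82% / 17.96% = 0.5584
β_Harlan = 0.363 × 29.25% / 17.96% = 0.5912
β_Varden = 0.837 × 24.30% / 17.96% = 1.1325
β_Zeller = 0.742 × 24.50% / 17.96% = 1.0122
β_P = Σ w_i β_i = 0.35×0.5584 + 0.22×0.5912 + 0.09×1.1325 + 0.34×1.0122 = 0.7716
E(R_P) = R_f + β_P × MRP = 2.38% + 0.7716 × 3.98% = 5.45%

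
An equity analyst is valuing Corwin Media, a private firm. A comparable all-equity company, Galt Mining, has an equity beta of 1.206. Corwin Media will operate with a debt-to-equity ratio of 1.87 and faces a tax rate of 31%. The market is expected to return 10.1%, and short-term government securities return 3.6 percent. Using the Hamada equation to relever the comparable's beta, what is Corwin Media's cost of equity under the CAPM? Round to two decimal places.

21.55%

β_L = β_U × [1 + (1 − t)(D/E)] = 1.206 × [1 + (1 − 0.31) × 1.87]
    = 1.206 × [1 + 0.69 × 1.87] = 1.206 × 2.2903 = 2.7621
MRP = 10.1% − 3.6% = 6.50%
E(R) = R_f + β_L × MRP = 3.6% + 2.7621 × 6.5% = 21.55%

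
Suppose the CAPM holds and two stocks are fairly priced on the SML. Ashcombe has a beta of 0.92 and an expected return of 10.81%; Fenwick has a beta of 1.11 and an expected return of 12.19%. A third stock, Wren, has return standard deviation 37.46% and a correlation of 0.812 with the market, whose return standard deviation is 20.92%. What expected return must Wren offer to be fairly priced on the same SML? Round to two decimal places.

MRP = (12.19% − 10.81%) / (1.11 − 0.92) = 7.2632%
R_f = 10.81% − 0.92 × 7.2632% = 4.1279%
β_Wren = ρ·σ_i/σ_m = 0.812 × 37.46 / 20.92 = 1.4540
E(R_Wren) = R_f + β × MRP = 4.1279% + 1.4540 × 7.2632% = 14.69%

14.69%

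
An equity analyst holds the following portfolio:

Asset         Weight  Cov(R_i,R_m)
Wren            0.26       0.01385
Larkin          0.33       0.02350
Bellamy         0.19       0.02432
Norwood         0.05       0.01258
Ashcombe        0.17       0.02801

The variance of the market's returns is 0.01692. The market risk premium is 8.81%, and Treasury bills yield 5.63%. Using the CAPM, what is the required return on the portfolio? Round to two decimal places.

β_Wren = 0.01385 / 0.01692 = 0.8186
β_Larkin = 0.02350 / 0.01692 = 1.3889
β_Bellamy = 0.02432 / 0.01692 = 1.4374
β_Norwood = 0.01258 / 0.01692 = 0.7435
β_Ashcombe = 0.02801 / 0.01692 = 1.6554
β_P = Σ w_i β_i = 0.26×0.8186 + 0.33×1.3889 + 0.19×1.4374 + 0.05×0.7435 + 0.17×1.6554 = 1.2629
E(R_P) = R_f + β_P × MRP = 5.63% + 1.2629 × 8.81% = 16.76%

16.76%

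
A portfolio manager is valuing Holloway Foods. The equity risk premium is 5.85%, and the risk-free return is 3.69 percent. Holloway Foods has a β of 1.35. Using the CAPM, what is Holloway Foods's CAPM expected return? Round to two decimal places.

11.59%

E(R) = R_f + β × MRP = 3.69% + 1.35 × 5.85% = 11.59%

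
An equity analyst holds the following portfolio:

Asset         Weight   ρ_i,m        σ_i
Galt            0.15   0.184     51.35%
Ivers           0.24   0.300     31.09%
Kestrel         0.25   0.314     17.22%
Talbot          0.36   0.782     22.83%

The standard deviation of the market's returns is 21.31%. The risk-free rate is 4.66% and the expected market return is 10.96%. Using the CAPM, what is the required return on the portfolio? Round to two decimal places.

β_Galt = 0.184 × 51.35% / 21.31% = 0.4434
β_Ivers = 0.300 × 31.09% / 21.31% = 0.4377
β_Kestrel = 0.314 × 17.22% / 21.31% = 0.2537
β_Talbot = 0.782 × 22.83% / 21.31% = 0.8378
β_P = Σ w_i β_i = 0.15×0.4434 + 0.24×0.4377 + 0.25×0.2537 + 0.36×0.8378 = 0.5366
MRP = 10.96% − 4.66% = 6.30%
E(R_P) = R_f + β_P × MRP = 4.66% + 0.5366 × 6.30% = 8.04%

8.04%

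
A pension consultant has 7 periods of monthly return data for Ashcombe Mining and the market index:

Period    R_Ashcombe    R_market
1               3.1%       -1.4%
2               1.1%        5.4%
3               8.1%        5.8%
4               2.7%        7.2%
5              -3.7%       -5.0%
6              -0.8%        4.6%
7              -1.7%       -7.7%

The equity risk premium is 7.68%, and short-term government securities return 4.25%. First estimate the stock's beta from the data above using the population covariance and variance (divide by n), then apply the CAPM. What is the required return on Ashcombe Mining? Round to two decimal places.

Mean R_i = (3.1 + 1.1 + 8.1 + 2.7 − 3.7 − 0.8 − 1.7) / 7 = 1.2571%
Mean R_m = (-1.4 + 5.4 + 5.8 + 7.2 − 5.0 + 4.6 − 7.7) / 7 = 1.2714%
Σ(R_i − R̄_i)(R_m − R̄_m) = 84.7414  ⇒  Cov = 84.7414 / 7 = 12.1059
Σ(R_m − R̄_m)² = 210.7343  ⇒  Var(R_m) = 210.7343 / 7 = 30.1049
β = Cov / Var(R_m) = 12.1059 / 30.1049 = 0.4021
E(R) = R_f + β × MRP = 4.25% + 0.4021 × 7.68% = 7.34%

7.34%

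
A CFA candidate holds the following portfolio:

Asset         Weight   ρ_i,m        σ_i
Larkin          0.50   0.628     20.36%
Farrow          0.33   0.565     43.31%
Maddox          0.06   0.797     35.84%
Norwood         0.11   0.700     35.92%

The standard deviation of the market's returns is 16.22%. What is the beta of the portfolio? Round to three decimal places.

β_Larkin = 0.628 × 20.36% / 16.22% = 0.7883
β_Farrow = 0.565 × 43.31% / 16.22% = 1.5086
β_Maddox = 0.797 × 35.84% / 16.22% = 1.7611
β_Norwood = 0.700 × 35.92% / 16.22% = 1.5502
β_P = Σ w_i β_i = 0.50×0.7883 + 0.33×1.5086 + 0.06×1.7611 + 0.11×1.5502 = 1.1682

1.168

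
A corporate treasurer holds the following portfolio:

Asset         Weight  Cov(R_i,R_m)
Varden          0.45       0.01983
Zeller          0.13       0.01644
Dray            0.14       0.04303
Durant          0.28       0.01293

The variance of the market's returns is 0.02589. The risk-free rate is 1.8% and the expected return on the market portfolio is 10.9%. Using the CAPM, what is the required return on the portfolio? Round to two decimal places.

β_Varden = 0.01983 / 0.02589 = 0.7659
β_Zeller = 0.01644 / 0.02589 = 0.6350
β_Dray = 0.04303 / 0.02589 = 1.6620
β_Durant = 0.01293 / 0.02589 = 0.4994
β_P = Σ w_i β_i = 0.45×0.7659 + 0.13×0.6350 + 0.14×1.6620 + 0.28×0.4994 = 0.7997
MRP = 10.9% − 1.8% = 9.10%
E(R_P) = R_f + β_P × MRP = 1.8% + 0.7997 × 9.1% = 9.08%

9.08%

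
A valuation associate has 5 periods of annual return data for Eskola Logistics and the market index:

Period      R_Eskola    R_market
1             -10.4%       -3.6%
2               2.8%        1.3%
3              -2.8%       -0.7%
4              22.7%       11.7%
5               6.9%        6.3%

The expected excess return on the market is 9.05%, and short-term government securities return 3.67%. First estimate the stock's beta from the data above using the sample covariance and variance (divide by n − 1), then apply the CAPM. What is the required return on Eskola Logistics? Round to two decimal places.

21.84%

Mean R_i = (-10.4 + 2.8 − 2.8 + 22.7 + 6.9) / 5 = 3.8400%
Mean R_m = (-3.6 + 1.3 − 0.7 + 11.7 + 6.3) / 5 = 3.0000%
Σ(R_i − R̄_i)(R_m − R̄_m) = 294.5000  ⇒  Cov = 294.5000 / 4 = 73.6250
Σ(R_m − R̄_m)² = 146.7200  ⇒  Var(R_m) = 146.7200 / 4 = 36.6800
β = Cov / Var(R_m) = 73.6250 / 36.6800 = 2.0072
E(R) = R_f + β × MRP = 3.67% + 2.0072 × 9.05% = 21.84%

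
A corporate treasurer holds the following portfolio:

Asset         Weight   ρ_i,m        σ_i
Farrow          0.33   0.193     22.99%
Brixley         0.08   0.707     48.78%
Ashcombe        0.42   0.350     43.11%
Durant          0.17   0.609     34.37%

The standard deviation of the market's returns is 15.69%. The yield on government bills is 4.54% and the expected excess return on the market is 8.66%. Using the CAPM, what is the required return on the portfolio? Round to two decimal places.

12.33%

β_Farrow = 0.193 × 22.99% / 15.69% = 0.2828
β_Brixley = 0.707 × 48.78% / 15.69% = 2.1981
β_Ashcombe = 0.350 × 43.11% / 15.69% = 0.9617
β_Durant = 0.609 × 34.37% / 15.69% = 1.3341
β_P = Σ w_i β_i = 0.33×0.2828 + 0.08×2.1981 + 0.42×0.9617 + 0.17×1.3341 = 0.8999
E(R_P) = R_f + β_P × MRP = 4.54% + 0.8999 × 8.66% = 12.33%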